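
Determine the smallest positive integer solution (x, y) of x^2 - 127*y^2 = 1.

(x, y) = (4730624, 419775)

First expand sqrt(127) as a continued fraction. With x_i = (sqrt(127) + m_i)/d_i and (m_0, d_0) = (0, 1): a_0 = floor(sqrt(127)) = 11, since 11^2 = 121 <= 127 < 144 = 12^2.
Iterate m_{i+1} = d_i*a_i - m_i, d_{i+1} = (127 - m_{i+1}^2)/d_i, a_{i+1} = floor((a_0 + m_{i+1})/d_{i+1}):
  m_1 = 1*11 - 0 = 11, d_1 = (127 - 11^2)/1 = 6/1 = 6, a_1 = floor((11 + 11)/6) = 3.
  m_2 = 6*3 - 11 = 7, d_2 = (127 - 7^2)/6 = 78/6 = 13, a_2 = floor((11 + 7)/13) = 1.
  m_3 = 13*1 - 7 = 6, d_3 = (127 - 6^2)/13 = 91/13 = 7, a_3 = floor((11 + 6)/7) = 2.
  m_4 = 7*2 - 6 = 8, d_4 = (127 - 8^2)/7 = 63/7 = 9, a_4 = floor((11 + 8)/9) = 2.
  m_5 = 9*2 - 8 = 10, d_5 = (127 - 10^2)/9 = 27/9 = 3, a_5 = floor((11 + 10)/3) = 7.
  m_6 = 3*7 - 10 = 11, d_6 = (127 - 11^2)/3 = 6/3 = 2, a_6 = floor((11 + 11)/2) = 11.
  m_7 = 2*11 - 11 = 11, d_7 = (127 - 11^2)/2 = 6/2 = 3, a_7 = floor((11 + 11)/3) = 7.
  m_8 = 3*7 - 11 = 10, d_8 = (127 - 10^2)/3 = 27/3 = 9, a_8 = floor((11 + 10)/9) = 2.
  m_9 = 9*2 - 10 = 8, d_9 = (127 - 8^2)/9 = 63/9 = 7, a_9 = floor((11 + 8)/7) = 2.
  m_10 = 7*2 - 8 = 6, d_10 = (127 - 6^2)/7 = 91/7 = 13, a_10 = floor((11 + 6)/13) = 1.
  m_11 = 13*1 - 6 = 7, d_11 = (127 - 7^2)/13 = 78/13 = 6, a_11 = floor((11 + 7)/6) = 3.
  m_12 = 6*3 - 7 = 11, d_12 = (127 - 11^2)/6 = 6/6 = 1, a_12 = floor((11 + 11)/1) = 22.
  m_13 = 1*22 - 11 = 11, d_13 = (127 - 11^2)/1 = 6/1 = 6: (m_13, d_13) = (m_1, d_1) = (11, 6), so from here the quotients repeat a_1, ..., a_12; the period length is 12.
So sqrt(127) = [11; (3, 1, 2, 2, 7, 11, 7, 2, 2, 1, 3, 22)] with period length k = 12.
k is even, so the fundamental solution of x^2 - 127y^2 = 1 is (p_{k-1}, q_{k-1}) = (p_11, q_11); compute convergents through index 11.
Convergents (p_i = a_i*p_{i-1} + p_{i-2}, q_i = a_i*q_{i-1} + q_{i-2} with p_{-2}=0, p_{-1}=1, q_{-2}=1, q_{-1}=0):
  i=0: a_0=11, p_0 = 11*1 + 0 = 11, q_0 = 11*0 + 1 = 1.
  i=1: a_1=3, p_1 = 3*11 + 1 = 34, q_1 = 3*1 + 0 = 3.
  i=2: a_2=1, p_2 = 1*34 + 11 = 45, q_2 = 1*3 + 1 = 4.
  i=3: a_3=2, p_3 = 2*45 + 34 = 124, q_3 = 2*4 + 3 = 11.
  i=4: a_4=2, p_4 = 2*124 + 45 = 293, q_4 = 2*11 + 4 = 26.
  i=5: a_5=7, p_5 = 7*293 + 124 = 2175, q_5 = 7*26 + 11 = 193.
  i=6: a_6=11, p_6 = 11*2175 + 293 = 24218, q_6 = 11*193 + 26 = 2149.
  i=7: a_7=7, p_7 = 7*24218 + 2175 = 171701, q_7 = 7*2149 + 193 = 15236.
  i=8: a_8=2, p_8 = 2*171701 + 24218 = 367620, q_8 = 2*15236 + 2149 = 32621.
  i=9: a_9=2, p_9 = 2*367620 + 171701 = 906941, q_9 = 2*32621 + 15236 = 80478.
  i=10: a_10=1, p_10 = 1*906941 + 367620 = 1274561, q_10 = 1*80478 + 32621 = 113099.
  i=11: a_11=3, p_11 = 3*1274561 + 906941 = 4730624, q_11 = 3*113099 + 80478 = 419775.
Check: 4730624^2 - 127*419775^2 = 22378803429376 - 22378803429375 = 1, so (x, y) = (4730624, 419775) solves the equation, and by the theorem it is the least positive solution.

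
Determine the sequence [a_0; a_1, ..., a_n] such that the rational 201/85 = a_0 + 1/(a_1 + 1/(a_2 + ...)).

[2; 2, 1, 2, 1, 7]

Run the Euclidean algorithm on 201 and 85; the successive quotients are the partial quotients a_0, a_1, ... (each step inverts the fractional part left over by the previous one):
  201 = 2*85 + 31, so a_0 = 2.
  85 = 2*31 + 23, so a_1 = 2.
  31 = 1*23 + 8, so a_2 = 1.
  23 = 2*8 + 7, so a_3 = 2.
  8 = 1*7 + 1, so a_4 = 1.
  7 = 7*1 + 0, so a_5 = 7.
The remainder reaches 0 after 6 divisions, so the expansion has 6 partial quotients, read off in order.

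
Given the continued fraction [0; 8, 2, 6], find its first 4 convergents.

Using the convergent recurrence p_i = a_i*p_{i-1} + p_{i-2}, q_i = a_i*q_{i-1} + q_{i-2} with p_{-2}=0, p_{-1}=1, q_{-2}=1, q_{-1}=0:
  i=0: a_0=0, p_0 = 0*1 + 0 = 0, q_0 = 0*0 + 1 = 1.
  i=1: a_1=8, p_1 = 8*0 + 1 = 1, q_1 = 8*1 + 0 = 8.
  i=2: a_2=2, p_2 = 2*1 + 0 = 2, q_2 = 2*8 + 1 = 17.
  i=3: a_3=6, p_3 = 6*2 + 1 = 13, q_3 = 6*17 + 8 = 110.

0/1, 1/8, 2/17, 13/110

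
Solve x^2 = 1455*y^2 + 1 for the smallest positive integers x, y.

(x, y) = (23764, 623)

First expand sqrt(1455) as a continued fraction. With x_i = (sqrt(1455) + m_i)/d_i and (m_0, d_0) = (0, 1): a_0 = floor(sqrt(1455)) = 38, since 38^2 = 1444 <= 1455 < 1521 = 39^2.
Iterate m_{i+1} = d_i*a_i - m_i, d_{i+1} = (1455 - m_{i+1}^2)/d_i, a_{i+1} = floor((a_0 + m_{i+1})/d_{i+1}):
  m_1 = 1*38 - 0 = 38, d_1 = (1455 - 38^2)/1 = 11/1 = 11, a_1 = floor((38 + 38)/11) = 6.
  m_2 = 11*6 - 38 = 28, d_2 = (1455 - 28^2)/11 = 671/11 = 61, a_2 = floor((38 + 28)/61) = 1.
  m_3 = 61*1 - 28 = 33, d_3 = (1455 - 33^2)/61 = 366/61 = 6, a_3 = floor((38 + 33)/6) = 11.
  m_4 = 6*11 - 33 = 33, d_4 = (1455 - 33^2)/6 = 366/6 = 61, a_4 = floor((38 + 33)/61) = 1.
  m_5 = 61*1 - 33 = 28, d_5 = (1455 - 28^2)/61 = 671/61 = 11, a_5 = floor((38 + 28)/11) = 6.
  m_6 = 11*6 - 28 = 38, d_6 = (1455 - 38^2)/11 = 11/11 = 1, a_6 = floor((38 + 38)/1) = 76.
  m_7 = 1*76 - 38 = 38, d_7 = (1455 - 38^2)/1 = 11/1 = 11: (m_7, d_7) = (m_1, d_1) = (38, 11), so from here the quotients repeat a_1, ..., a_6; the period length is 6.
So sqrt(1455) = [38; (6, 1, 11, 1, 6, 76)] with period length k = 6.
k is even, so the fundamental solution of x^2 - 1455y^2 = 1 is (p_{k-1}, q_{k-1}) = (p_5, q_5); compute convergents through index 5.
Convergents (p_i = a_i*p_{i-1} + p_{i-2}, q_i = a_i*q_{i-1} + q_{i-2} with p_{-2}=0, p_{-1}=1, q_{-2}=1, q_{-1}=0):
  i=0: a_0=38, p_0 = 38*1 + 0 = 38, q_0 = 38*0 + 1 = 1.
  i=1: a_1=6, p_1 = 6*38 + 1 = 229, q_1 = 6*1 + 0 = 6.
  i=2: a_2=1, p_2 = 1*229 + 38 = 267, q_2 = 1*6 + 1 = 7.
  i=3: a_3=11, p_3 = 11*267 + 229 = 3166, q_3 = 11*7 + 6 = 83.
  i=4: a_4=1, p_4 = 1*3166 + 267 = 3433, q_4 = 1*83 + 7 = 90.
  i=5: a_5=6, p_5 = 6*3433 + 3166 = 23764, q_5 = 6*90 + 83 = 623.
Check: 23764^2 - 1455*623^2 = 564727696 - 564727695 = 1, so (x, y) = (23764, 623) solves the equation, and by the theorem it is the least positive solution.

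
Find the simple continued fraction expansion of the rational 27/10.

Run the Euclidean algorithm on 27 and 10; the successive quotients are the partial quotients a_0, a_1, ... (each step inverts the fractional part left over by the previous one):
  27 = 2*10 + 7, so a_0 = 2.
  10 = 1*7 + 3, so a_1 = 1.
  7 = 2*3 + 1, so a_2 = 2.
  3 = 3*1 + 0, so a_3 = 3.
The remainder reaches 0 after 4 divisions, so the expansion has 4 partial quotients, read off in order.

[2; 1, 2, 3]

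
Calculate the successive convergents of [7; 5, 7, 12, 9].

Using the convergent recurrence p_i = a_i*p_{i-1} + p_{i-2}, q_i = a_i*q_{i-1} + q_{i-2} with p_{-2}=0, p_{-1}=1, q_{-2}=1, q_{-1}=0:
  i=0: a_0=7, p_0 = 7*1 + 0 = 7, q_0 = 7*0 + 1 = 1.
  i=1: a_1=5, p_1 = 5*7 + 1 = 36, q_1 = 5*1 + 0 = 5.
  i=2: a_2=7, p_2 = 7*36 + 7 = 259, q_2 = 7*5 + 1 = 36.
  i=3: a_3=12, p_3 = 12*259 + 36 = 3144, q_3 = 12*36 + 5 = 437.
  i=4: a_4=9, p_4 = 9*3144 + 259 = 28555, q_4 = 9*437 + 36 = 3969.

7/1, 36/5, 259/36, 3144/437, 28555/3969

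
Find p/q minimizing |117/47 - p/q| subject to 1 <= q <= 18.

5/2

Expand x = 117/47 as a continued fraction with the Euclidean algorithm:
  117 = 2*47 + 23, so a_0 = 2.
  47 = 2*23 + 1, so a_1 = 2.
  23 = 23*1 + 0, so a_2 = 23.
so x = [2; 2, 23].
Convergents (p_i = a_i*p_{i-1} + p_{i-2}, q_i = a_i*q_{i-1} + q_{i-2} with p_{-2}=0, p_{-1}=1, q_{-2}=1, q_{-1}=0), until the denominator exceeds 18:
  i=0: a_0=2, p_0 = 2*1 + 0 = 2, q_0 = 2*0 + 1 = 1.
  i=1: a_1=2, p_1 = 2*2 + 1 = 5, q_1 = 2*1 + 0 = 2.
  i=2: a_2=23, p_2 = 23*5 + 2 = 117, q_2 = 23*2 + 1 = 47.
q_2 = 47 > 18, so the last convergent with denominator <= 18 is p_1/q_1 = 5/2.
The closest fraction with denominator <= 18 is either p_1/q_1 or the intermediate fraction (k*p_1 + p_0)/(k*q_1 + q_0) with the largest k >= 1 whose denominator stays <= 18; these approach x as k grows, and every other convergent or intermediate fraction in range is farther away.
Largest k: floor((18 - q_0)/q_1) = floor((18 - 1)/2) = 8.
That gives (8*5 + 2)/(8*2 + 1) = 42/17.
Compare the errors: |x - 5/2| = |117*2 - 5*47|/(47*2) = 1/94, and |x - 42/17| = |117*17 - 42*47|/(47*17) = 15/799.
Cross-multiplying, 1*799 = 799 < 1410 = 15*94, so 1/94 is smaller: the convergent 5/2 is closer to x than 42/17.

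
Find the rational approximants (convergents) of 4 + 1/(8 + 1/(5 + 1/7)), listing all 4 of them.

Using the convergent recurrence p_i = a_i*p_{i-1} + p_{i-2}, q_i = a_i*q_{i-1} + q_{i-2} with p_{-2}=0, p_{-1}=1, q_{-2}=1, q_{-1}=0:
  i=0: a_0=4, p_0 = 4*1 + 0 = 4, q_0 = 4*0 + 1 = 1.
  i=1: a_1=8, p_1 = 8*4 + 1 = 33, q_1 = 8*1 + 0 = 8.
  i=2: a_2=5, p_2 = 5*33 + 4 = 169, q_2 = 5*8 + 1 = 41.
  i=3: a_3=7, p_3 = 7*169 + 33 = 1216, q_3 = 7*41 + 8 = 295.

4/1, 33/8, 169/41, 1216/295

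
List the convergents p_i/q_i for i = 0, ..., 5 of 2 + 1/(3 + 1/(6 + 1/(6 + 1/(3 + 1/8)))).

Using the convergent recurrence p_i = a_i*p_{i-1} + p_{i-2}, q_i = a_i*q_{i-1} + q_{i-2} with p_{-2}=0, p_{-1}=1, q_{-2}=1, q_{-1}=0:
  i=0: a_0=2, p_0 = 2*1 + 0 = 2, q_0 = 2*0 + 1 = 1.
  i=1: a_1=3, p_1 = 3*2 + 1 = 7, q_1 = 3*1 + 0 = 3.
  i=2: a_2=6, p_2 = 6*7 + 2 = 44, q_2 = 6*3 + 1 = 19.
  i=3: a_3=6, p_3 = 6*44 + 7 = 271, q_3 = 6*19 + 3 = 117.
  i=4: a_4=3, p_4 = 3*271 + 44 = 857, q_4 = 3*117 + 19 = 370.
  i=5: a_5=8, p_5 = 8*857 + 271 = 7127, q_5 = 8*370 + 117 = 3077.

2/1, 7/3, 44/19, 271/117, 857/370, 7127/3077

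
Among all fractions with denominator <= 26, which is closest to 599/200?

Expand x = 599/200 as a continued fraction with the Euclidean algorithm:
  599 = 2*200 + 199, so a_0 = 2.
  200 = 1*199 + 1, so a_1 = 1.
  199 = 199*1 + 0, so a_2 = 199.
so x = [2; 1, 199].
Convergents (p_i = a_i*p_{i-1} + p_{i-2}, q_i = a_i*q_{i-1} + q_{i-2} with p_{-2}=0, p_{-1}=1, q_{-2}=1, q_{-1}=0), until the denominator exceeds 26:
  i=0: a_0=2, p_0 = 2*1 + 0 = 2, q_0 = 2*0 + 1 = 1.
  i=1: a_1=1, p_1 = 1*2 + 1 = 3, q_1 = 1*1 + 0 = 1.
  i=2: a_2=199, p_2 = 199*3 + 2 = 599, q_2 = 199*1 + 1 = 200.
q_2 = 200 > 26, so the last convergent with denominator <= 26 is p_1/q_1 = 3/1.
The closest fraction with denominator <= 26 is either p_1/q_1 or the intermediate fraction (k*p_1 + p_0)/(k*q_1 + q_0) with the largest k >= 1 whose denominator stays <= 26; these approach x as k grows, and every other convergent or intermediate fraction in range is farther away.
Largest k: floor((26 - q_0)/q_1) = floor((26 - 1)/1) = 25.
That gives (25*3 + 2)/(25*1 + 1) = 77/26.
Compare the errors: |x - 3/1| = |599*1 - 3*200|/(200*1) = 1/200, and |x - 77/26| = |599*26 - 77*200|/(200*26) = 174/5200.
Cross-multiplying, 1*5200 = 5200 < 34800 = 174*200, so 1/200 is smaller: the convergent 3/1 is closer to x than 77/26.

3/1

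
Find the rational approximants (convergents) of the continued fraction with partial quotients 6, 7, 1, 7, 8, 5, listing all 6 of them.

Using the convergent recurrence p_i = a_i*p_{i-1} + p_{i-2}, q_i = a_i*q_{i-1} + q_{i-2} with p_{-2}=0, p_{-1}=1, q_{-2}=1, q_{-1}=0:
  i=0: a_0=6, p_0 = 6*1 + 0 = 6, q_0 = 6*0 + 1 = 1.
  i=1: a_1=7, p_1 = 7*6 + 1 = 43, q_1 = 7*1 + 0 = 7.
  i=2: a_2=1, p_2 = 1*43 + 6 = 49, q_2 = 1*7 + 1 = 8.
  i=3: a_3=7, p_3 = 7*49 + 43 = 386, q_3 = 7*8 + 7 = 63.
  i=4: a_4=8, p_4 = 8*386 + 49 = 3137, q_4 = 8*63 + 8 = 512.
  i=5: a_5=5, p_5 = 5*3137 + 386 = 16071, q_5 = 5*512 + 63 = 2623.

6/1, 43/7, 49/8, 386/63, 3137/512, 16071/2623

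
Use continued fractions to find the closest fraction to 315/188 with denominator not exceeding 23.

Expand x = 315/188 as a continued fraction with the Euclidean algorithm:
  315 = 1*188 + 127, so a_0 = 1.
  188 = 1*127 + 61, so a_1 = 1.
  127 = 2*61 + 5, so a_2 = 2.
  61 = 12*5 + 1, so a_3 = 12.
  5 = 5*1 + 0, so a_4 = 5.
so x = [1; 1, 2, 12, 5].
Convergents (p_i = a_i*p_{i-1} + p_{i-2}, q_i = a_i*q_{i-1} + q_{i-2} with p_{-2}=0, p_{-1}=1, q_{-2}=1, q_{-1}=0), until the denominator exceeds 23:
  i=0: a_0=1, p_0 = 1*1 + 0 = 1, q_0 = 1*0 + 1 = 1.
  i=1: a_1=1, p_1 = 1*1 + 1 = 2, q_1 = 1*1 + 0 = 1.
  i=2: a_2=2, p_2 = 2*2 + 1 = 5, q_2 = 2*1 + 1 = 3.
  i=3: a_3=12, p_3 = 12*5 + 2 = 62, q_3 = 12*3 + 1 = 37.
q_3 = 37 > 23, so the last convergent with denominator <= 23 is p_2/q_2 = 5/3.
The closest fraction with denominator <= 23 is either p_2/q_2 or the intermediate fraction (k*p_2 + p_1)/(k*q_2 + q_1) with the largest k >= 1 whose denominator stays <= 23; these approach x as k grows, and every other convergent or intermediate fraction in range is farther away.
Largest k: floor((23 - q_1)/q_2) = floor((23 - 1)/3) = 7.
That gives (7*5 + 2)/(7*3 + 1) = 37/22.
Compare the errors: |x - 5/3| = |315*3 - 5*188|/(188*3) = 5/564, and |x - 37/22| = |315*22 - 37*188|/(188*22) = 26/4136.
Cross-multiplying, 26*564 = 14664 < 20680 = 5*4136, so 26/4136 is smaller: the intermediate fraction 37/22 is closer to x than 5/3.

37/22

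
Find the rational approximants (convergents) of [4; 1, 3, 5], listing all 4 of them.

4/1, 5/1, 19/4, 100/21

Using the convergent recurrence p_i = a_i*p_{i-1} + p_{i-2}, q_i = a_i*q_{i-1} + q_{i-2} with p_{-2}=0, p_{-1}=1, q_{-2}=1, q_{-1}=0:
  i=0: a_0=4, p_0 = 4*1 + 0 = 4, q_0 = 4*0 + 1 = 1.
  i=1: a_1=1, p_1 = 1*4 + 1 = 5, q_1 = 1*1 + 0 = 1.
  i=2: a_2=3, p_2 = 3*5 + 4 = 19, q_2 = 3*1 + 1 = 4.
  i=3: a_3=5, p_3 = 5*19 + 5 = 100, q_3 = 5*4 + 1 = 21.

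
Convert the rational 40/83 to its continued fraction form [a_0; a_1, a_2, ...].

[0; 2, 13, 3]

Run the Euclidean algorithm on 40 and 83; the successive quotients are the partial quotients a_0, a_1, ... (each step inverts the fractional part left over by the previous one):
  40 = 0*83 + 40, so a_0 = 0.
  83 = 2*40 + 3, so a_1 = 2.
  40 = 13*3 + 1, so a_2 = 13.
  3 = 3*1 + 0, so a_3 = 3.
The remainder reaches 0 after 4 divisions, so the expansion has 4 partial quotients, read off in order.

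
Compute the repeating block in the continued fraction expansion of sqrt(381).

[19; (1, 1, 12, 1, 1, 38)]

Write x_i = (sqrt(381) + m_i)/d_i with (m_0, d_0) = (0, 1). a_0 = floor(sqrt(381)) = 19, since 19^2 = 361 <= 381 < 400 = 20^2.
Iterate m_{i+1} = d_i*a_i - m_i, d_{i+1} = (381 - m_{i+1}^2)/d_i, a_{i+1} = floor((a_0 + m_{i+1})/d_{i+1}):
  m_1 = 1*19 - 0 = 19, d_1 = (381 - 19^2)/1 = 20/1 = 20, a_1 = floor((19 + 19)/20) = 1.
  m_2 = 20*1 - 19 = 1, d_2 = (381 - 1^2)/20 = 380/20 = 19, a_2 = floor((19 + 1)/19) = 1.
  m_3 = 19*1 - 1 = 18, d_3 = (381 - 18^2)/19 = 57/19 = 3, a_3 = floor((19 + 18)/3) = 12.
  m_4 = 3*12 - 18 = 18, d_4 = (381 - 18^2)/3 = 57/3 = 19, a_4 = floor((19 + 18)/19) = 1.
  m_5 = 19*1 - 18 = 1, d_5 = (381 - 1^2)/19 = 380/19 = 20, a_5 = floor((19 + 1)/20) = 1.
  m_6 = 20*1 - 1 = 19, d_6 = (381 - 19^2)/20 = 20/20 = 1, a_6 = floor((19 + 19)/1) = 38.
  m_7 = 1*38 - 19 = 19, d_7 = (381 - 19^2)/1 = 20/1 = 20: (m_7, d_7) = (m_1, d_1) = (19, 20), so from here the quotients repeat a_1, ..., a_6; the period length is 6.
Hence the expansion of sqrt(381) is a_0 = 19 followed by the repeating block 1, 1, 12, 1, 1, 38 (period 6).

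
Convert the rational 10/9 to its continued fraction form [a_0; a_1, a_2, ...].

Run the Euclidean algorithm on 10 and 9; the successive quotients are the partial quotients a_0, a_1, ... (each step inverts the fractional part left over by the previous one):
  10 = 1*9 + 1, so a_0 = 1.
  9 = 9*1 + 0, so a_1 = 9.
The remainder reaches 0 after 2 divisions, so the expansion has 2 partial quotients, read off in order.

[1; 9]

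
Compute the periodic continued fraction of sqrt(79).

Write x_i = (sqrt(79) + m_i)/d_i with (m_0, d_0) = (0, 1). a_0 = floor(sqrt(79)) = 8, since 8^2 = 64 <= 79 < 81 = 9^2.
Iterate m_{i+1} = d_i*a_i - m_i, d_{i+1} = (79 - m_{i+1}^2)/d_i, a_{i+1} = floor((a_0 + m_{i+1})/d_{i+1}):
  m_1 = 1*8 - 0 = 8, d_1 = (79 - 8^2)/1 = 15/1 = 15, a_1 = floor((8 + 8)/15) = 1.
  m_2 = 15*1 - 8 = 7, d_2 = (79 - 7^2)/15 = 30/15 = 2, a_2 = floor((8 + 7)/2) = 7.
  m_3 = 2*7 - 7 = 7, d_3 = (79 - 7^2)/2 = 30/2 = 15, a_3 = floor((8 + 7)/15) = 1.
  m_4 = 15*1 - 7 = 8, d_4 = (79 - 8^2)/15 = 15/15 = 1, a_4 = floor((8 + 8)/1) = 16.
  m_5 = 1*16 - 8 = 8, d_5 = (79 - 8^2)/1 = 15/1 = 15: (m_5, d_5) = (m_1, d_1) = (8, 15), so from here the quotients repeat a_1, ..., a_4; the period length is 4.
Hence the expansion of sqrt(79) is a_0 = 8 followed by the repeating block 1, 7, 1, 16 (period 4).

[8; (1, 7, 1, 16)]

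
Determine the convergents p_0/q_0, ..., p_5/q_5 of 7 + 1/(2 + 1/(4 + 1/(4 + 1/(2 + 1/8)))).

Using the convergent recurrence p_i = a_i*p_{i-1} + p_{i-2}, q_i = a_i*q_{i-1} + q_{i-2} with p_{-2}=0, p_{-1}=1, q_{-2}=1, q_{-1}=0:
  i=0: a_0=7, p_0 = 7*1 + 0 = 7, q_0 = 7*0 + 1 = 1.
  i=1: a_1=2, p_1 = 2*7 + 1 = 15, q_1 = 2*1 + 0 = 2.
  i=2: a_2=4, p_2 = 4*15 + 7 = 67, q_2 = 4*2 + 1 = 9.
  i=3: a_3=4, p_3 = 4*67 + 15 = 283, q_3 = 4*9 + 2 = 38.
  i=4: a_4=2, p_4 = 2*283 + 67 = 633, q_4 = 2*38 + 9 = 85.
  i=5: a_5=8, p_5 = 8*633 + 283 = 5347, q_5 = 8*85 + 38 = 718.

7/1, 15/2, 67/9, 283/38, 633/85, 5347/718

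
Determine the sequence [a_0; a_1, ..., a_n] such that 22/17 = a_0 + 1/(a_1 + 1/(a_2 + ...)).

Run the Euclidean algorithm on 22 and 17; the successive quotients are the partial quotients a_0, a_1, ... (each step inverts the fractional part left over by the previous one):
  22 = 1*17 + 5, so a_0 = 1.
  17 = 3*5 + 2, so a_1 = 3.
  5 = 2*2 + 1, so a_2 = 2.
  2 = 2*1 + 0, so a_3 = 2.
The remainder reaches 0 after 4 divisions, so the expansion has 4 partial quotients, read off in order.

[1; 3, 2, 2]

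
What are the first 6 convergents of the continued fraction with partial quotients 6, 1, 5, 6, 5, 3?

Using the convergent recurrence p_i = a_i*p_{i-1} + p_{i-2}, q_i = a_i*q_{i-1} + q_{i-2} with p_{-2}=0, p_{-1}=1, q_{-2}=1, q_{-1}=0:
  i=0: a_0=6, p_0 = 6*1 + 0 = 6, q_0 = 6*0 + 1 = 1.
  i=1: a_1=1, p_1 = 1*6 + 1 = 7, q_1 = 1*1 + 0 = 1.
  i=2: a_2=5, p_2 = 5*7 + 6 = 41, q_2 = 5*1 + 1 = 6.
  i=3: a_3=6, p_3 = 6*41 + 7 = 253, q_3 = 6*6 + 1 = 37.
  i=4: a_4=5, p_4 = 5*253 + 41 = 1306, q_4 = 5*37 + 6 = 191.
  i=5: a_5=3, p_5 = 3*1306 + 253 = 4171, q_5 = 3*191 + 37 = 610.

6/1, 7/1, 41/6, 253/37, 1306/191, 4171/610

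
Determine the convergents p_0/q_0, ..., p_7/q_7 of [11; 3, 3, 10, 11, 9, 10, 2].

11/1, 34/3, 113/10, 1164/103, 12917/1143, 117417/10390, 1187087/105043, 2491591/220476

Using the convergent recurrence p_i = a_i*p_{i-1} + p_{i-2}, q_i = a_i*q_{i-1} + q_{i-2} with p_{-2}=0, p_{-1}=1, q_{-2}=1, q_{-1}=0:
  i=0: a_0=11, p_0 = 11*1 + 0 = 11, q_0 = 11*0 + 1 = 1.
  i=1: a_1=3, p_1 = 3*11 + 1 = 34, q_1 = 3*1 + 0 = 3.
  i=2: a_2=3, p_2 = 3*34 + 11 = 113, q_2 = 3*3 + 1 = 10.
  i=3: a_3=10, p_3 = 10*113 + 34 = 1164, q_3 = 10*10 + 3 = 103.
  i=4: a_4=11, p_4 = 11*1164 + 113 = 12917, q_4 = 11*103 + 10 = 1143.
  i=5: a_5=9, p_5 = 9*12917 + 1164 = 117417, q_5 = 9*1143 + 103 = 10390.
  i=6: a_6=10, p_6 = 10*117417 + 12917 = 1187087, q_6 = 10*10390 + 1143 = 105043.
  i=7: a_7=2, p_7 = 2*1187087 + 117417 = 2491591, q_7 = 2*105043 + 10390 = 220476.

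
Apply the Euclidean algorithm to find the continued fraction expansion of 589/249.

[2; 2, 1, 2, 1, 3, 1, 4]

Run the Euclidean algorithm on 589 and 249; the successive quotients are the partial quotients a_0, a_1, ... (each step inverts the fractional part left over by the previous one):
  589 = 2*249 + 91, so a_0 = 2.
  249 = 2*91 + 67, so a_1 = 2.
  91 = 1*67 + 24, so a_2 = 1.
  67 = 2*24 + 19, so a_3 = 2.
  24 = 1*19 + 5, so a_4 = 1.
  19 = 3*5 + 4, so a_5 = 3.
  5 = 1*4 + 1, so a_6 = 1.
  4 = 4*1 + 0, so a_7 = 4.
The remainder reaches 0 after 8 divisions, so the expansion has 8 partial quotients, read off in order.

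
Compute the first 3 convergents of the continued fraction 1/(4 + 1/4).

Using the convergent recurrence p_i = a_i*p_{i-1} + p_{i-2}, q_i = a_i*q_{i-1} + q_{i-2} with p_{-2}=0, p_{-1}=1, q_{-2}=1, q_{-1}=0:
  i=0: a_0=0, p_0 = 0*1 + 0 = 0, q_0 = 0*0 + 1 = 1.
  i=1: a_1=4, p_1 = 4*0 + 1 = 1, q_1 = 4*1 + 0 = 4.
  i=2: a_2=4, p_2 = 4*1 + 0 = 4, q_2 = 4*4 + 1 = 17.

0/1, 1/4, 4/17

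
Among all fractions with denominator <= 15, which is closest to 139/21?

Expand x = 139/21 as a continued fraction with the Euclidean algorithm:
  139 = 6*21 + 13, so a_0 = 6.
  21 = 1*13 + 8, so a_1 = 1.
  13 = 1*8 + 5, so a_2 = 1.
  8 = 1*5 + 3, so a_3 = 1.
  5 = 1*3 + 2, so a_4 = 1.
  3 = 1*2 + 1, so a_5 = 1.
  2 = 2*1 + 0, so a_6 = 2.
so x = [6; 1, 1, 1, 1, 1, 2].
Convergents (p_i = a_i*p_{i-1} + p_{i-2}, q_i = a_i*q_{i-1} + q_{i-2} with p_{-2}=0, p_{-1}=1, q_{-2}=1, q_{-1}=0), until the denominator exceeds 15:
  i=0: a_0=6, p_0 = 6*1 + 0 = 6, q_0 = 6*0 + 1 = 1.
  i=1: a_1=1, p_1 = 1*6 + 1 = 7, q_1 = 1*1 + 0 = 1.
  i=2: a_2=1, p_2 = 1*7 + 6 = 13, q_2 = 1*1 + 1 = 2.
  i=3: a_3=1, p_3 = 1*13 + 7 = 20, q_3 = 1*2 + 1 = 3.
  i=4: a_4=1, p_4 = 1*20 + 13 = 33, q_4 = 1*3 + 2 = 5.
  i=5: a_5=1, p_5 = 1*33 + 20 = 53, q_5 = 1*5 + 3 = 8.
  i=6: a_6=2, p_6 = 2*53 + 33 = 139, q_6 = 2*8 + 5 = 21.
q_6 = 21 > 15, so the last convergent with denominator <= 15 is p_5/q_5 = 53/8.
The closest fraction with denominator <= 15 is either p_5/q_5 or the intermediate fraction (k*p_5 + p_4)/(k*q_5 + q_4) with the largest k >= 1 whose denominator stays <= 15; these approach x as k grows, and every other convergent or intermediate fraction in range is farther away.
Largest k: floor((15 - q_4)/q_5) = floor((15 - 5)/8) = 1.
That gives (1*53 + 33)/(1*8 + 5) = 86/13.
Compare the errors: |x - 53/8| = |139*8 - 53*21|/(21*8) = 1/168, and |x - 86/13| = |139*13 - 86*21|/(21*13) = 1/273.
Cross-multiplying, 1*168 = 168 < 273 = 1*273, so 1/273 is smaller: the intermediate fraction 86/13 is closer to x than 53/8.

86/13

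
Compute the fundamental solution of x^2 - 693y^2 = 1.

First expand sqrt(693) as a continued fraction. With x_i = (sqrt(693) + m_i)/d_i and (m_0, d_0) = (0, 1): a_0 = floor(sqrt(693)) = 26, since 26^2 = 676 <= 693 < 729 = 27^2.
Iterate m_{i+1} = d_i*a_i - m_i, d_{i+1} = (693 - m_{i+1}^2)/d_i, a_{i+1} = floor((a_0 + m_{i+1})/d_{i+1}):
  m_1 = 1*26 - 0 = 26, d_1 = (693 - 26^2)/1 = 17/1 = 17, a_1 = floor((26 + 26)/17) = 3.
  m_2 = 17*3 - 26 = 25, d_2 = (693 - 25^2)/17 = 68/17 = 4, a_2 = floor((26 + 25)/4) = 12.
  m_3 = 4*12 - 25 = 23, d_3 = (693 - 23^2)/4 = 164/4 = 41, a_3 = floor((26 + 23)/41) = 1.
  m_4 = 41*1 - 23 = 18, d_4 = (693 - 18^2)/41 = 369/41 = 9, a_4 = floor((26 + 18)/9) = 4.
  m_5 = 9*4 - 18 = 18, d_5 = (693 - 18^2)/9 = 369/9 = 41, a_5 = floor((26 + 18)/41) = 1.
  m_6 = 41*1 - 18 = 23, d_6 = (693 - 23^2)/41 = 164/41 = 4, a_6 = floor((26 + 23)/4) = 12.
  m_7 = 4*12 - 23 = 25, d_7 = (693 - 25^2)/4 = 68/4 = 17, a_7 = floor((26 + 25)/17) = 3.
  m_8 = 17*3 - 25 = 26, d_8 = (693 - 26^2)/17 = 17/17 = 1, a_8 = floor((26 + 26)/1) = 52.
  m_9 = 1*52 - 26 = 26, d_9 = (693 - 26^2)/1 = 17/1 = 17: (m_9, d_9) = (m_1, d_1) = (26, 17), so from here the quotients repeat a_1, ..., a_8; the period length is 8.
So sqrt(693) = [26; (3, 12, 1, 4, 1, 12, 3, 52)] with period length k = 8.
k is even, so the fundamental solution of x^2 - 693y^2 = 1 is (p_{k-1}, q_{k-1}) = (p_7, q_7); compute convergents through index 7.
Convergents (p_i = a_i*p_{i-1} + p_{i-2}, q_i = a_i*q_{i-1} + q_{i-2} with p_{-2}=0, p_{-1}=1, q_{-2}=1, q_{-1}=0):
  i=0: a_0=26, p_0 = 26*1 + 0 = 26, q_0 = 26*0 + 1 = 1.
  i=1: a_1=3, p_1 = 3*26 + 1 = 79, q_1 = 3*1 + 0 = 3.
  i=2: a_2=12, p_2 = 12*79 + 26 = 974, q_2 = 12*3 + 1 = 37.
  i=3: a_3=1, p_3 = 1*974 + 79 = 1053, q_3 = 1*37 + 3 = 40.
  i=4: a_4=4, p_4 = 4*1053 + 974 = 5186, q_4 = 4*40 + 37 = 197.
  i=5: a_5=1, p_5 = 1*5186 + 1053 = 6239, q_5 = 1*197 + 40 = 237.
  i=6: a_6=12, p_6 = 12*6239 + 5186 = 80054, q_6 = 12*237 + 197 = 3041.
  i=7: a_7=3, p_7 = 3*80054 + 6239 = 246401, q_7 = 3*3041 + 237 = 9360.
Check: 246401^2 - 693*9360^2 = 60713452801 - 60713452800 = 1, so (x, y) = (246401, 9360) solves the equation, and by the theorem it is the least positive solution.

(x, y) = (246401, 9360)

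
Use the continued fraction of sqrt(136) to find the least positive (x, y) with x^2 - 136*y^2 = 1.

First expand sqrt(136) as a continued fraction. With x_i = (sqrt(136) + m_i)/d_i and (m_0, d_0) = (0, 1): a_0 = floor(sqrt(136)) = 11, since 11^2 = 121 <= 136 < 144 = 12^2.
Iterate m_{i+1} = d_i*a_i - m_i, d_{i+1} = (136 - m_{i+1}^2)/d_i, a_{i+1} = floor((a_0 + m_{i+1})/d_{i+1}):
  m_1 = 1*11 - 0 = 11, d_1 = (136 - 11^2)/1 = 15/1 = 15, a_1 = floor((11 + 11)/15) = 1.
  m_2 = 15*1 - 11 = 4, d_2 = (136 - 4^2)/15 = 120/15 = 8, a_2 = floor((11 + 4)/8) = 1.
  m_3 = 8*1 - 4 = 4, d_3 = (136 - 4^2)/8 = 120/8 = 15, a_3 = floor((11 + 4)/15) = 1.
  m_4 = 15*1 - 4 = 11, d_4 = (136 - 11^2)/15 = 15/15 = 1, a_4 = floor((11 + 11)/1) = 22.
  m_5 = 1*22 - 11 = 11, d_5 = (136 - 11^2)/1 = 15/1 = 15: (m_5, d_5) = (m_1, d_1) = (11, 15), so from here the quotients repeat a_1, ..., a_4; the period length is 4.
So sqrt(136) = [11; (1, 1, 1, 22)] with period length k = 4.
k is even, so the fundamental solution of x^2 - 136y^2 = 1 is (p_{k-1}, q_{k-1}) = (p_3, q_3); compute convergents through index 3.
Convergents (p_i = a_i*p_{i-1} + p_{i-2}, q_i = a_i*q_{i-1} + q_{i-2} with p_{-2}=0, p_{-1}=1, q_{-2}=1, q_{-1}=0):
  i=0: a_0=11, p_0 = 11*1 + 0 = 11, q_0 = 11*0 + 1 = 1.
  i=1: a_1=1, p_1 = 1*11 + 1 = 12, q_1 = 1*1 + 0 = 1.
  i=2: a_2=1, p_2 = 1*12 + 11 = 23, q_2 = 1*1 + 1 = 2.
  i=3: a_3=1, p_3 = 1*23 + 12 = 35, q_3 = 1*2 + 1 = 3.
Check: 35^2 - 136*3^2 = 1225 - 1224 = 1, so (x, y) = (35, 3) solves the equation, and by the theorem it is the least positive solution.

(x, y) = (35, 3)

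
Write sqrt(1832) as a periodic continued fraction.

Write x_i = (sqrt(1832) + m_i)/d_i with (m_0, d_0) = (0, 1). a_0 = floor(sqrt(1832)) = 42, since 42^2 = 1764 <= 1832 < 1849 = 43^2.
Iterate m_{i+1} = d_i*a_i - m_i, d_{i+1} = (1832 - m_{i+1}^2)/d_i, a_{i+1} = floor((a_0 + m_{i+1})/d_{i+1}):
  m_1 = 1*42 - 0 = 42, d_1 = (1832 - 42^2)/1 = 68/1 = 68, a_1 = floor((42 + 42)/68) = 1.
  m_2 = 68*1 - 42 = 26, d_2 = (1832 - 26^2)/68 = 1156/68 = 17, a_2 = floor((42 + 26)/17) = 4.
  m_3 = 17*4 - 26 = 42, d_3 = (1832 - 42^2)/17 = 68/17 = 4, a_3 = floor((42 + 42)/4) = 21.
  m_4 = 4*21 - 42 = 42, d_4 = (1832 - 42^2)/4 = 68/4 = 17, a_4 = floor((42 + 42)/17) = 4.
  m_5 = 17*4 - 42 = 26, d_5 = (1832 - 26^2)/17 = 1156/17 = 68, a_5 = floor((42 + 26)/68) = 1.
  m_6 = 68*1 - 26 = 42, d_6 = (1832 - 42^2)/68 = 68/68 = 1, a_6 = floor((42 + 42)/1) = 84.
  m_7 = 1*84 - 42 = 42, d_7 = (1832 - 42^2)/1 = 68/1 = 68: (m_7, d_7) = (m_1, d_1) = (42, 68), so from here the quotients repeat a_1, ..., a_6; the period length is 6.
Hence the expansion of sqrt(1832) is a_0 = 42 followed by the repeating block 1, 4, 21, 4, 1, 84 (period 6).

[42; (1, 4, 21, 4, 1, 84)]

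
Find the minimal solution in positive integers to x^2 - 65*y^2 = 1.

First expand sqrt(65) as a continued fraction. With x_i = (sqrt(65) + m_i)/d_i and (m_0, d_0) = (0, 1): a_0 = floor(sqrt(65)) = 8, since 8^2 = 64 <= 65 < 81 = 9^2.
Iterate m_{i+1} = d_i*a_i - m_i, d_{i+1} = (65 - m_{i+1}^2)/d_i, a_{i+1} = floor((a_0 + m_{i+1})/d_{i+1}):
  m_1 = 1*8 - 0 = 8, d_1 = (65 - 8^2)/1 = 1/1 = 1, a_1 = floor((8 + 8)/1) = 16.
  m_2 = 1*16 - 8 = 8, d_2 = (65 - 8^2)/1 = 1/1 = 1: (m_2, d_2) = (m_1, d_1) = (8, 1), so from here the quotient a_1 repeats; the period length is 1.
So sqrt(65) = [8; (16)] with period length k = 1.
k is odd, so (p_{k-1}, q_{k-1}) only solves x^2 - 65y^2 = -1 and the fundamental solution of x^2 - 65y^2 = 1 is (p_{2k-1}, q_{2k-1}) = (p_1, q_1); compute convergents through index 1, running through the period twice.
Convergents (p_i = a_i*p_{i-1} + p_{i-2}, q_i = a_i*q_{i-1} + q_{i-2} with p_{-2}=0, p_{-1}=1, q_{-2}=1, q_{-1}=0):
  i=0: a_0=8, p_0 = 8*1 + 0 = 8, q_0 = 8*0 + 1 = 1.
  i=1: a_1=16, p_1 = 16*8 + 1 = 129, q_1 = 16*1 + 0 = 16.
Indeed p_0^2 - 65*q_0^2 = 64 - 65 = -1, not +1.
Check: 129^2 - 65*16^2 = 16641 - 16640 = 1, so (x, y) = (129, 16) solves the equation, and by the theorem it is the least positive solution.

(x, y) = (129, 16)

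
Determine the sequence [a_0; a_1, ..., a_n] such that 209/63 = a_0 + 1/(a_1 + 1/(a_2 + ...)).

Run the Euclidean algorithm on 209 and 63; the successive quotients are the partial quotients a_0, a_1, ... (each step inverts the fractional part left over by the previous one):
  209 = 3*63 + 20, so a_0 = 3.
  63 = 3*20 + 3, so a_1 = 3.
  20 = 6*3 + 2, so a_2 = 6.
  3 = 1*2 + 1, so a_3 = 1.
  2 = 2*1 + 0, so a_4 = 2.
The remainder reaches 0 after 5 divisions, so the expansion has 5 partial quotients, read off in order.

[3; 3, 6, 1, 2]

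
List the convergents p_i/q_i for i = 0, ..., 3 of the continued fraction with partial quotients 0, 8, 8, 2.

0/1, 1/8, 8/65, 17/138

Using the convergent recurrence p_i = a_i*p_{i-1} + p_{i-2}, q_i = a_i*q_{i-1} + q_{i-2} with p_{-2}=0, p_{-1}=1, q_{-2}=1, q_{-1}=0:
  i=0: a_0=0, p_0 = 0*1 + 0 = 0, q_0 = 0*0 + 1 = 1.
  i=1: a_1=8, p_1 = 8*0 + 1 = 1, q_1 = 8*1 + 0 = 8.
  i=2: a_2=8, p_2 = 8*1 + 0 = 8, q_2 = 8*8 + 1 = 65.
  i=3: a_3=2, p_3 = 2*8 + 1 = 17, q_3 = 2*65 + 8 = 138.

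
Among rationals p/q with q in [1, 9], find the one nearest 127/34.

Expand x = 127/34 as a continued fraction with the Euclidean algorithm:
  127 = 3*34 + 25, so a_0 = 3.
  34 = 1*25 + 9, so a_1 = 1.
  25 = 2*9 + 7, so a_2 = 2.
  9 = 1*7 + 2, so a_3 = 1.
  7 = 3*2 + 1, so a_4 = 3.
  2 = 2*1 + 0, so a_5 = 2.
so x = [3; 1, 2, 1, 3, 2].
Convergents (p_i = a_i*p_{i-1} + p_{i-2}, q_i = a_i*q_{i-1} + q_{i-2} with p_{-2}=0, p_{-1}=1, q_{-2}=1, q_{-1}=0), until the denominator exceeds 9:
  i=0: a_0=3, p_0 = 3*1 + 0 = 3, q_0 = 3*0 + 1 = 1.
  i=1: a_1=1, p_1 = 1*3 + 1 = 4, q_1 = 1*1 + 0 = 1.
  i=2: a_2=2, p_2 = 2*4 + 3 = 11, q_2 = 2*1 + 1 = 3.
  i=3: a_3=1, p_3 = 1*11 + 4 = 15, q_3 = 1*3 + 1 = 4.
  i=4: a_4=3, p_4 = 3*15 + 11 = 56, q_4 = 3*4 + 3 = 15.
q_4 = 15 > 9, so the last convergent with denominator <= 9 is p_3/q_3 = 15/4.
The closest fraction with denominator <= 9 is either p_3/q_3 or the intermediate fraction (k*p_3 + p_2)/(k*q_3 + q_2) with the largest k >= 1 whose denominator stays <= 9; these approach x as k grows, and every other convergent or intermediate fraction in range is farther away.
Largest k: floor((9 - q_2)/q_3) = floor((9 - 3)/4) = 1.
That gives (1*15 + 11)/(1*4 + 3) = 26/7.
Compare the errors: |x - 15/4| = |127*4 - 15*34|/(34*4) = 2/136, and |x - 26/7| = |127*7 - 26*34|/(34*7) = 5/238.
Cross-multiplying, 2*238 = 476 < 680 = 5*136, so 2/136 is smaller: the convergent 15/4 is closer to x than 26/7.

15/4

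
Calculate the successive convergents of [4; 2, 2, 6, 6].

4/1, 9/2, 22/5, 141/32, 868/197

Using the convergent recurrence p_i = a_i*p_{i-1} + p_{i-2}, q_i = a_i*q_{i-1} + q_{i-2} with p_{-2}=0, p_{-1}=1, q_{-2}=1, q_{-1}=0:
  i=0: a_0=4, p_0 = 4*1 + 0 = 4, q_0 = 4*0 + 1 = 1.
  i=1: a_1=2, p_1 = 2*4 + 1 = 9, q_1 = 2*1 + 0 = 2.
  i=2: a_2=2, p_2 = 2*9 + 4 = 22, q_2 = 2*2 + 1 = 5.
  i=3: a_3=6, p_3 = 6*22 + 9 = 141, q_3 = 6*5 + 2 = 32.
  i=4: a_4=6, p_4 = 6*141 + 22 = 868, q_4 = 6*32 + 5 = 197.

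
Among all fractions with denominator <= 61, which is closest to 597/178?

161/48

Expand x = 597/178 as a continued fraction with the Euclidean algorithm:
  597 = 3*178 + 63, so a_0 = 3.
  178 = 2*63 + 52, so a_1 = 2.
  63 = 1*52 + 11, so a_2 = 1.
  52 = 4*11 + 8, so a_3 = 4.
  11 = 1*8 + 3, so a_4 = 1.
  8 = 2*3 + 2, so a_5 = 2.
  3 = 1*2 + 1, so a_6 = 1.
  2 = 2*1 + 0, so a_7 = 2.
so x = [3; 2, 1, 4, 1, 2, 1, 2].
Convergents (p_i = a_i*p_{i-1} + p_{i-2}, q_i = a_i*q_{i-1} + q_{i-2} with p_{-2}=0, p_{-1}=1, q_{-2}=1, q_{-1}=0), until the denominator exceeds 61:
  i=0: a_0=3, p_0 = 3*1 + 0 = 3, q_0 = 3*0 + 1 = 1.
  i=1: a_1=2, p_1 = 2*3 + 1 = 7, q_1 = 2*1 + 0 = 2.
  i=2: a_2=1, p_2 = 1*7 + 3 = 10, q_2 = 1*2 + 1 = 3.
  i=3: a_3=4, p_3 = 4*10 + 7 = 47, q_3 = 4*3 + 2 = 14.
  i=4: a_4=1, p_4 = 1*47 + 10 = 57, q_4 = 1*14 + 3 = 17.
  i=5: a_5=2, p_5 = 2*57 + 47 = 161, q_5 = 2*17 + 14 = 48.
  i=6: a_6=1, p_6 = 1*161 + 57 = 218, q_6 = 1*48 + 17 = 65.
q_6 = 65 > 61, so the last convergent with denominator <= 61 is p_5/q_5 = 161/48.
The closest fraction with denominator <= 61 is either p_5/q_5 or the intermediate fraction (k*p_5 + p_4)/(k*q_5 + q_4) with the largest k >= 1 whose denominator stays <= 61; these approach x as k grows, and every other convergent or intermediate fraction in range is farther away.
Largest k: floor((61 - q_4)/q_5) = floor((61 - 17)/48) = 0.
Since k = 0, no intermediate fraction beyond p_5/q_5 has denominator <= 61, so the convergent 161/48 is the closest (its error is |597*48 - 161*178|/(178*48) = 2/8544).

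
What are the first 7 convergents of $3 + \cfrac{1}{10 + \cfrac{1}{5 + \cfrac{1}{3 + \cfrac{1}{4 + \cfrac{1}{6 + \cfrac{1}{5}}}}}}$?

3/1, 31/10, 158/51, 505/163, 2178/703, 13573/4381, 70043/22608

Using the convergent recurrence p_i = a_i*p_{i-1} + p_{i-2}, q_i = a_i*q_{i-1} + q_{i-2} with p_{-2}=0, p_{-1}=1, q_{-2}=1, q_{-1}=0:
  i=0: a_0=3, p_0 = 3*1 + 0 = 3, q_0 = 3*0 + 1 = 1.
  i=1: a_1=10, p_1 = 10*3 + 1 = 31, q_1 = 10*1 + 0 = 10.
  i=2: a_2=5, p_2 = 5*31 + 3 = 158, q_2 = 5*10 + 1 = 51.
  i=3: a_3=3, p_3 = 3*158 + 31 = 505, q_3 = 3*51 + 10 = 163.
  i=4: a_4=4, p_4 = 4*505 + 158 = 2178, q_4 = 4*163 + 51 = 703.
  i=5: a_5=6, p_5 = 6*2178 + 505 = 13573, q_5 = 6*703 + 163 = 4381.
  i=6: a_6=5, p_6 = 5*13573 + 2178 = 70043, q_6 = 5*4381 + 703 = 22608.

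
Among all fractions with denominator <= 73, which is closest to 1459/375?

249/64

Expand x = 1459/375 as a continued fraction with the Euclidean algorithm:
  1459 = 3*375 + 334, so a_0 = 3.
  375 = 1*334 + 41, so a_1 = 1.
  334 = 8*41 + 6, so a_2 = 8.
  41 = 6*6 + 5, so a_3 = 6.
  6 = 1*5 + 1, so a_4 = 1.
  5 = 5*1 + 0, so a_5 = 5.
so x = [3; 1, 8, 6, 1, 5].
Convergents (p_i = a_i*p_{i-1} + p_{i-2}, q_i = a_i*q_{i-1} + q_{i-2} with p_{-2}=0, p_{-1}=1, q_{-2}=1, q_{-1}=0), until the denominator exceeds 73:
  i=0: a_0=3, p_0 = 3*1 + 0 = 3, q_0 = 3*0 + 1 = 1.
  i=1: a_1=1, p_1 = 1*3 + 1 = 4, q_1 = 1*1 + 0 = 1.
  i=2: a_2=8, p_2 = 8*4 + 3 = 35, q_2 = 8*1 + 1 = 9.
  i=3: a_3=6, p_3 = 6*35 + 4 = 214, q_3 = 6*9 + 1 = 55.
  i=4: a_4=1, p_4 = 1*214 + 35 = 249, q_4 = 1*55 + 9 = 64.
  i=5: a_5=5, p_5 = 5*249 + 214 = 1459, q_5 = 5*64 + 55 = 375.
q_5 = 375 > 73, so the last convergent with denominator <= 73 is p_4/q_4 = 249/64.
The closest fraction with denominator <= 73 is either p_4/q_4 or the intermediate fraction (k*p_4 + p_3)/(k*q_4 + q_3) with the largest k >= 1 whose denominator stays <= 73; these approach x as k grows, and every other convergent or intermediate fraction in range is farther away.
Largest k: floor((73 - q_3)/q_4) = floor((73 - 55)/64) = 0.
Since k = 0, no intermediate fraction beyond p_4/q_4 has denominator <= 73, so the convergent 249/64 is the closest (its error is |1459*64 - 249*375|/(375*64) = 1/24000).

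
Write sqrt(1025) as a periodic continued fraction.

[32; (64)]

Write x_i = (sqrt(1025) + m_i)/d_i with (m_0, d_0) = (0, 1). a_0 = floor(sqrt(1025)) = 32, since 32^2 = 1024 <= 1025 < 1089 = 33^2.
Iterate m_{i+1} = d_i*a_i - m_i, d_{i+1} = (1025 - m_{i+1}^2)/d_i, a_{i+1} = floor((a_0 + m_{i+1})/d_{i+1}):
  m_1 = 1*32 - 0 = 32, d_1 = (1025 - 32^2)/1 = 1/1 = 1, a_1 = floor((32 + 32)/1) = 64.
  m_2 = 1*64 - 32 = 32, d_2 = (1025 - 32^2)/1 = 1/1 = 1: (m_2, d_2) = (m_1, d_1) = (32, 1), so from here the quotient a_1 repeats; the period length is 1.
Hence the expansion of sqrt(1025) is a_0 = 32 followed by the repeating block 64 (period 1).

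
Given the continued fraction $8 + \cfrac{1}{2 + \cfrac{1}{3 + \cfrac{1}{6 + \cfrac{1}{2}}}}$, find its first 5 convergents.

8/1, 17/2, 59/7, 371/44, 801/95

Using the convergent recurrence p_i = a_i*p_{i-1} + p_{i-2}, q_i = a_i*q_{i-1} + q_{i-2} with p_{-2}=0, p_{-1}=1, q_{-2}=1, q_{-1}=0:
  i=0: a_0=8, p_0 = 8*1 + 0 = 8, q_0 = 8*0 + 1 = 1.
  i=1: a_1=2, p_1 = 2*8 + 1 = 17, q_1 = 2*1 + 0 = 2.
  i=2: a_2=3, p_2 = 3*17 + 8 = 59, q_2 = 3*2 + 1 = 7.
  i=3: a_3=6, p_3 = 6*59 + 17 = 371, q_3 = 6*7 + 2 = 44.
  i=4: a_4=2, p_4 = 2*371 + 59 = 801, q_4 = 2*44 + 7 = 95.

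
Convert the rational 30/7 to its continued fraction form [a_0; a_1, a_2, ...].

Run the Euclidean algorithm on 30 and 7; the successive quotients are the partial quotients a_0, a_1, ... (each step inverts the fractional part left over by the previous one):
  30 = 4*7 + 2, so a_0 = 4.
  7 = 3*2 + 1, so a_1 = 3.
  2 = 2*1 + 0, so a_2 = 2.
The remainder reaches 0 after 3 divisions, so the expansion has 3 partial quotients, read off in order.

[4; 3, 2]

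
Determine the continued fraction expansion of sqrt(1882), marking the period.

[43; (2, 1, 1, 1, 1, 1, 1, 2, 86)]

Write x_i = (sqrt(1882) + m_i)/d_i with (m_0, d_0) = (0, 1). a_0 = floor(sqrt(1882)) = 43, since 43^2 = 1849 <= 1882 < 1936 = 44^2.
Iterate m_{i+1} = d_i*a_i - m_i, d_{i+1} = (1882 - m_{i+1}^2)/d_i, a_{i+1} = floor((a_0 + m_{i+1})/d_{i+1}):
  m_1 = 1*43 - 0 = 43, d_1 = (1882 - 43^2)/1 = 33/1 = 33, a_1 = floor((43 + 43)/33) = 2.
  m_2 = 33*2 - 43 = 23, d_2 = (1882 - 23^2)/33 = 1353/33 = 41, a_2 = floor((43 + 23)/41) = 1.
  m_3 = 41*1 - 23 = 18, d_3 = (1882 - 18^2)/41 = 1558/41 = 38, a_3 = floor((43 + 18)/38) = 1.
  m_4 = 38*1 - 18 = 20, d_4 = (1882 - 20^2)/38 = 1482/38 = 39, a_4 = floor((43 + 20)/39) = 1.
  m_5 = 39*1 - 20 = 19, d_5 = (1882 - 19^2)/39 = 1521/39 = 39, a_5 = floor((43 + 19)/39) = 1.
  m_6 = 39*1 - 19 = 20, d_6 = (1882 - 20^2)/39 = 1482/39 = 38, a_6 = floor((43 + 20)/38) = 1.
  m_7 = 38*1 - 20 = 18, d_7 = (1882 - 18^2)/38 = 1558/38 = 41, a_7 = floor((43 + 18)/41) = 1.
  m_8 = 41*1 - 18 = 23, d_8 = (1882 - 23^2)/41 = 1353/41 = 33, a_8 = floor((43 + 23)/33) = 2.
  m_9 = 33*2 - 23 = 43, d_9 = (1882 - 43^2)/33 = 33/33 = 1, a_9 = floor((43 + 43)/1) = 86.
  m_10 = 1*86 - 43 = 43, d_10 = (1882 - 43^2)/1 = 33/1 = 33: (m_10, d_10) = (m_1, d_1) = (43, 33), so from here the quotients repeat a_1, ..., a_9; the period length is 9.
Hence the expansion of sqrt(1882) is a_0 = 43 followed by the repeating block 2, 1, 1, 1, 1, 1, 1, 2, 86 (period 9).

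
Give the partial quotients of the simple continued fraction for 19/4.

Run the Euclidean algorithm on 19 and 4; the successive quotients are the partial quotients a_0, a_1, ... (each step inverts the fractional part left over by the previous one):
  19 = 4*4 + 3, so a_0 = 4.
  4 = 1*3 + 1, so a_1 = 1.
  3 = 3*1 + 0, so a_2 = 3.
The remainder reaches 0 after 3 divisions, so the expansion has 3 partial quotients, read off in order.

[4; 1, 3]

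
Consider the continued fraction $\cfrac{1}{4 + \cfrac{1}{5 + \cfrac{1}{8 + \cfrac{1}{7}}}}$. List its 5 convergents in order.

Using the convergent recurrence p_i = a_i*p_{i-1} + p_{i-2}, q_i = a_i*q_{i-1} + q_{i-2} with p_{-2}=0, p_{-1}=1, q_{-2}=1, q_{-1}=0:
  i=0: a_0=0, p_0 = 0*1 + 0 = 0, q_0 = 0*0 + 1 = 1.
  i=1: a_1=4, p_1 = 4*0 + 1 = 1, q_1 = 4*1 + 0 = 4.
  i=2: a_2=5, p_2 = 5*1 + 0 = 5, q_2 = 5*4 + 1 = 21.
  i=3: a_3=8, p_3 = 8*5 + 1 = 41, q_3 = 8*21 + 4 = 172.
  i=4: a_4=7, p_4 = 7*41 + 5 = 292, q_4 = 7*172 + 21 = 1225.

0/1, 1/4, 5/21, 41/172, 292/1225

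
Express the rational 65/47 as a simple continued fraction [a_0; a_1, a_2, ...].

[1; 2, 1, 1, 1, 1, 3]

Run the Euclidean algorithm on 65 and 47; the successive quotients are the partial quotients a_0, a_1, ... (each step inverts the fractional part left over by the previous one):
  65 = 1*47 + 18, so a_0 = 1.
  47 = 2*18 + 11, so a_1 = 2.
  18 = 1*11 + 7, so a_2 = 1.
  11 = 1*7 + 4, so a_3 = 1.
  7 = 1*4 + 3, so a_4 = 1.
  4 = 1*3 + 1, so a_5 = 1.
  3 = 3*1 + 0, so a_6 = 3.
The remainder reaches 0 after 7 divisions, so the expansion has 7 partial quotients, read off in order.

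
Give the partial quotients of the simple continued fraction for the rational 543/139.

[3; 1, 9, 1, 2, 4]

Run the Euclidean algorithm on 543 and 139; the successive quotients are the partial quotients a_0, a_1, ... (each step inverts the fractional part left over by the previous one):
  543 = 3*139 + 126, so a_0 = 3.
  139 = 1*126 + 13, so a_1 = 1.
  126 = 9*13 + 9, so a_2 = 9.
  13 = 1*9 + 4, so a_3 = 1.
  9 = 2*4 + 1, so a_4 = 2.
  4 = 4*1 + 0, so a_5 = 4.
The remainder reaches 0 after 6 divisions, so the expansion has 6 partial quotients, read off in order.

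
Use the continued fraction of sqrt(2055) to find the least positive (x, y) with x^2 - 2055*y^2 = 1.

(x, y) = (136, 3)

First expand sqrt(2055) as a continued fraction. With x_i = (sqrt(2055) + m_i)/d_i and (m_0, d_0) = (0, 1): a_0 = floor(sqrt(2055)) = 45, since 45^2 = 2025 <= 2055 < 2116 = 46^2.
Iterate m_{i+1} = d_i*a_i - m_i, d_{i+1} = (2055 - m_{i+1}^2)/d_i, a_{i+1} = floor((a_0 + m_{i+1})/d_{i+1}):
  m_1 = 1*45 - 0 = 45, d_1 = (2055 - 45^2)/1 = 30/1 = 30, a_1 = floor((45 + 45)/30) = 3.
  m_2 = 30*3 - 45 = 45, d_2 = (2055 - 45^2)/30 = 30/30 = 1, a_2 = floor((45 + 45)/1) = 90.
  m_3 = 1*90 - 45 = 45, d_3 = (2055 - 45^2)/1 = 30/1 = 30: (m_3, d_3) = (m_1, d_1) = (45, 30), so from here the quotients repeat a_1, a_2; the period length is 2.
So sqrt(2055) = [45; (3, 90)] with period length k = 2.
k is even, so the fundamental solution of x^2 - 2055y^2 = 1 is (p_{k-1}, q_{k-1}) = (p_1, q_1); compute convergents through index 1.
Convergents (p_i = a_i*p_{i-1} + p_{i-2}, q_i = a_i*q_{i-1} + q_{i-2} with p_{-2}=0, p_{-1}=1, q_{-2}=1, q_{-1}=0):
  i=0: a_0=45, p_0 = 45*1 + 0 = 45, q_0 = 45*0 + 1 = 1.
  i=1: a_1=3, p_1 = 3*45 + 1 = 136, q_1 = 3*1 + 0 = 3.
Check: 136^2 - 2055*3^2 = 18496 - 18495 = 1, so (x, y) = (136, 3) solves the equation, and by the theorem it is the least positive solution.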